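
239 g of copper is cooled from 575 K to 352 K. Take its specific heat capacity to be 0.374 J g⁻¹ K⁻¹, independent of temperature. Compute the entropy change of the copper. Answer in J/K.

ΔS = -43.9 J/K

ΔS = ∫dQ_rev/T = m c ln(T₂/T₁) = 239 × 0.374 × ln(352/575) = -43.9 J/K.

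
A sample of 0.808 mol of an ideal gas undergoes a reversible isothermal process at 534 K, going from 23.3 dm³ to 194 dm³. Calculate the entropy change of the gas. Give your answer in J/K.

ΔS_gas = 14.2 J/K

For an isothermal ideal gas ΔS_gas = nR ln(V₂/V₁) = 0.808 × 8.314 × ln(194/23.3) = 14.2 J/K.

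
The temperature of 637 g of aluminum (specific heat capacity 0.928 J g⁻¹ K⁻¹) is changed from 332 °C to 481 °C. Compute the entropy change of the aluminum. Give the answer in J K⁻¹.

In kelvin: T₁ = 605.15 K, T₂ = 754.15 K. ΔS = ∫dQ_rev/T = m c ln(T₂/T₁) = 637 × 0.928 × ln(754.15/605.15) = 130 J/K.

ΔS = 130 J/K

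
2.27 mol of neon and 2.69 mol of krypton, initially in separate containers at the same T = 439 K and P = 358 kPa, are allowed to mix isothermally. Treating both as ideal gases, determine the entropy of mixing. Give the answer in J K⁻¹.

Mole fractions: x_A = 2.27/4.96 = 0.458, x_B = 0.542.
ΔS_mix = −R(n_A ln x_A + n_B ln x_B) = −8.314 × (2.27 ln 0.458 + 2.69 ln 0.542) = 28.4 J/K.

ΔS_mix = 28.4 J/K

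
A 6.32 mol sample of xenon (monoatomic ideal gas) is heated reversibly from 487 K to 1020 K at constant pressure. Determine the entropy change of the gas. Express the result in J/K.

At constant pressure, ΔS = nC_p ln(T₂/T₁) with C_p = 5R/2 = 20.79 J mol⁻¹ K⁻¹.
ΔS = 6.32 × 20.79 × ln(1020/487) = 97.1 J/K.

ΔS = 97.1 J/K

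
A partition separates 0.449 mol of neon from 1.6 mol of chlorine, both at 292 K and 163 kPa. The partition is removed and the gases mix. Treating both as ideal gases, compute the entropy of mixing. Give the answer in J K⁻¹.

Mole fractions: x_A = 0.449/2.05 = 0.219, x_B = 0.781.
ΔS_mix = −R(n_A ln x_A + n_B ln x_B) = −8.314 × (0.449 ln 0.219 + 1.6 ln 0.781) = 8.96 J/K.

ΔS_mix = 8.96 J/K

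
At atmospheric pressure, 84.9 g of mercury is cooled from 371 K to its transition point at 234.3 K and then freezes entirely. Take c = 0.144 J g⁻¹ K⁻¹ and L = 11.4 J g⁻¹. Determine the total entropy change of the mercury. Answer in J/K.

Cooling step: ΔS₁ = m c ln(T_tr/T_i) = 84.9 × 0.144 × ln(234.3/371) = -5.619 J/K.
Phase change: ΔS₂ = −mL/T_tr = −84.9 × 11.4 / 234.3 = -4.131 J/K.
ΔS_total = (-5.619) + (-4.131) = -9.75 J/K.

ΔS = -9.75 J/K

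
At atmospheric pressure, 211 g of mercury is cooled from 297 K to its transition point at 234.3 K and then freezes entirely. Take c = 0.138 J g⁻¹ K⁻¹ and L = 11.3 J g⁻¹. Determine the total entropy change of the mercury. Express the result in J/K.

ΔS = -17.1 J/K

Cooling step: ΔS₁ = m c ln(T_tr/T_i) = 211 × 0.138 × ln(234.3/297) = -6.905 J/K.
Phase change: ΔS₂ = −mL/T_tr = −211 × 11.3 / 234.3 = -10.18 J/K.
ΔS_total = (-6.905) + (-10.18) = -17.1 J/K.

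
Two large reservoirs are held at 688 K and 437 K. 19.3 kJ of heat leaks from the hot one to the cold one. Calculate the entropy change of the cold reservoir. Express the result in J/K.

ΔS_cold = 44.2 J/K

The cold reservoir gains heat Q, so ΔS_cold = +Q/T_C = 19300/437 = 44.2 J/K.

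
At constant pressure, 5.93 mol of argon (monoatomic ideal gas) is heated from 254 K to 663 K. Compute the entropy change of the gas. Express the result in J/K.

At constant pressure, ΔS = nC_p ln(T₂/T₁) with C_p = 5R/2 = 20.79 J mol⁻¹ K⁻¹.
ΔS = 5.93 × 20.79 × ln(663/254) = 118 J/K.

ΔS = 118 J/K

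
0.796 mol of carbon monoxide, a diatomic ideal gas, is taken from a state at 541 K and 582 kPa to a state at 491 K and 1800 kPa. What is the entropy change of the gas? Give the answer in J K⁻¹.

ΔS = -9.72 J/K

ΔS = nC_p ln(T₂/T₁) − nR ln(P₂/P₁), with C_p = 7R/2 = 29.1 J mol⁻¹ K⁻¹ for a diatomic ideal gas.
ΔS = 0.796 × [29.1 × ln(491/541) − 8.314 × ln(1800/582)] = -9.72 J/K.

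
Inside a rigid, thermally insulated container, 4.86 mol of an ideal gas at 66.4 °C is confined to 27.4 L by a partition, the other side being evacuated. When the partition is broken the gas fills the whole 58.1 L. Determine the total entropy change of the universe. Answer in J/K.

For an ideal gas in free expansion Q = 0 and W = 0, so T is unchanged.
Entropy is a state function; using a reversible isothermal path, ΔS_gas = nR ln(V₂/V₁) = 4.86 × 8.314 × ln(58.1/27.4) = 30.4 J/K.
The insulated surroundings exchange no heat, so ΔS_surr = 0 and ΔS_universe = ΔS_gas.

ΔS_universe = 30.4 J/K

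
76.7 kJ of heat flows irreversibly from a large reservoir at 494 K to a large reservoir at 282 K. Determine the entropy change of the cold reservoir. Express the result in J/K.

ΔS_cold = 272 J/K

The cold reservoir gains heat Q, so ΔS_cold = +Q/T_C = 76700/282 = 272 J/K.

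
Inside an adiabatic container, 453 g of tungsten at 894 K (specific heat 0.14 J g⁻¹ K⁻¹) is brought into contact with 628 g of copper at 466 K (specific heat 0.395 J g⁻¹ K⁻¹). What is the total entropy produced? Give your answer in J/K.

Energy balance: T_f = (m₁c₁T₁ + m₂c₂T₂)/(m₁c₁ + m₂c₂) = 553.14 K.
ΔS₁ = m₁c₁ ln(T_f/T₁) = 63.42 × ln(553.14/894) = -30.45 J/K.
ΔS₂ = m₂c₂ ln(T_f/T₂) = 248.06 × ln(553.14/466) = 42.53 J/K.
ΔS_total = -30.45 + 42.53 = 12.1 J/K.

ΔS_total = 12.1 J/K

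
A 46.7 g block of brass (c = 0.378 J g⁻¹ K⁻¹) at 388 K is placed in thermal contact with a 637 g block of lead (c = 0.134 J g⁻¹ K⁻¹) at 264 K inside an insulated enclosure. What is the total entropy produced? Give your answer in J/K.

Energy balance: T_f = (m₁c₁T₁ + m₂c₂T₂)/(m₁c₁ + m₂c₂) = 285.25 K.
ΔS₁ = m₁c₁ ln(T_f/T₁) = 17.6526 × ln(285.25/388) = -5.431 J/K.
ΔS₂ = m₂c₂ ln(T_f/T₂) = 85.358 × ln(285.25/264) = 6.608 J/K.
ΔS_total = -5.431 + 6.608 = 1.18 J/K.

ΔS_total = 1.18 J/K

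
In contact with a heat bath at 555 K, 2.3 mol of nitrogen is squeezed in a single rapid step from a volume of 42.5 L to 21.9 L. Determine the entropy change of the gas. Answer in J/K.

ΔS_gas = -12.7 J/K

Entropy is a state function, so ΔS_gas depends only on the end states.
For an isothermal ideal gas ΔS_gas = nR ln(V₂/V₁) = 2.3 × 8.314 × ln(21.9/42.5) = -12.7 J/K.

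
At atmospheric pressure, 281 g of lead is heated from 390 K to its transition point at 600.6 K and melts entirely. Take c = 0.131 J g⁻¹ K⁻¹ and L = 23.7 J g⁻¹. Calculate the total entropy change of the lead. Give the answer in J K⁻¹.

ΔS = 27 J/K

Warming step: ΔS₁ = m c ln(T_tr/T_i) = 281 × 0.131 × ln(600.6/390) = 15.89 J/K.
Phase change: ΔS₂ = +mL/T_tr = 281 × 23.7 / 600.6 = 11.09 J/K.
ΔS_total = (15.89) + (11.09) = 27 J/K.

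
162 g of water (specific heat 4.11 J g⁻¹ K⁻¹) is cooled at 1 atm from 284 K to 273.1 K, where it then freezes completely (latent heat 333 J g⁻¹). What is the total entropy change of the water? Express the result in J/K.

ΔS = -224 J/K

Cooling step: ΔS₁ = m c ln(T_tr/T_i) = 162 × 4.11 × ln(273.1/284) = -26.06 J/K.
Phase change: ΔS₂ = −mL/T_tr = −162 × 333 / 273.1 = -197.5 J/K.
ΔS_total = (-26.06) + (-197.5) = -224 J/K.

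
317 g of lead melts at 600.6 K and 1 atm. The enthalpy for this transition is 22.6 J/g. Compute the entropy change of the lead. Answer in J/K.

ΔS = 11.9 J/K

Heat absorbed by the substance: Q = mL = 317 × 22.6 = 7164.2 J.
At constant T, ΔS = Q_rev/T = 7164.2 / 600.6 = 11.9 J/K.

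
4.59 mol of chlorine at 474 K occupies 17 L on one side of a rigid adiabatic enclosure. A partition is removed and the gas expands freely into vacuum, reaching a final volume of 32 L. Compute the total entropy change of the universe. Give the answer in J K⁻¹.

For an ideal gas in free expansion Q = 0 and W = 0, so T is unchanged.
Entropy is a state function; using a reversible isothermal path, ΔS_gas = nR ln(V₂/V₁) = 4.59 × 8.314 × ln(32/17) = 24.1 J/K.
The insulated surroundings exchange no heat, so ΔS_surr = 0 and ΔS_universe = ΔS_gas.

ΔS_universe = 24.1 J/K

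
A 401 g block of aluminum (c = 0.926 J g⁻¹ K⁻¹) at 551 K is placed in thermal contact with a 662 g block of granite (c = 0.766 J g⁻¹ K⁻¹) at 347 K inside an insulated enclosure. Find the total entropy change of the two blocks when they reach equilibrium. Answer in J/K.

Energy balance: T_f = (m₁c₁T₁ + m₂c₂T₂)/(m₁c₁ + m₂c₂) = 433.24 K.
ΔS₁ = m₁c₁ ln(T_f/T₁) = 371.326 × ln(433.24/551) = -89.29 J/K.
ΔS₂ = m₂c₂ ln(T_f/T₂) = 507.092 × ln(433.24/347) = 112.6 J/K.
ΔS_total = -89.29 + 112.6 = 23.3 J/K.

ΔS_total = 23.3 J/K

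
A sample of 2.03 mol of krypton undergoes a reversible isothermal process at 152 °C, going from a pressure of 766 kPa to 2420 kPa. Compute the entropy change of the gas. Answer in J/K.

ΔS_gas = -19.4 J/K

For an isothermal ideal gas ΔS_gas = nR ln(P₁/P₂) = 2.03 × 8.314 × ln(766/2420) = -19.4 J/K.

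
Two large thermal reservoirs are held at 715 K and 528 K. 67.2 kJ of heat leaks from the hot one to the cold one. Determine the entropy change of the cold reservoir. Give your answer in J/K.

ΔS_cold = 127 J/K

The cold reservoir gains heat Q, so ΔS_cold = +Q/T_C = 67200/528 = 127 J/K.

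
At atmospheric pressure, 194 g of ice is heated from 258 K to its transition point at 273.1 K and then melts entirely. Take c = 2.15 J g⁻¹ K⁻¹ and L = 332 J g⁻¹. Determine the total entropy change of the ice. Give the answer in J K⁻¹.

ΔS = 260 J/K

Warming step: ΔS₁ = m c ln(T_tr/T_i) = 194 × 2.15 × ln(273.1/258) = 23.72 J/K.
Phase change: ΔS₂ = +mL/T_tr = 194 × 332 / 273.1 = 235.8 J/K.
ΔS_total = (23.72) + (235.8) = 260 J/K.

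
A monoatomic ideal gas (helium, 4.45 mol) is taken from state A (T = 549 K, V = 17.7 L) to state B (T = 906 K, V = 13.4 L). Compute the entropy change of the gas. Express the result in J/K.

ΔS = 17.5 J/K

Entropy is a state function: ΔS = nC_V ln(T₂/T₁) + nR ln(V₂/V₁), with C_V = 3R/2 = 12.47 J mol⁻¹ K⁻¹ for a monoatomic ideal gas.
ΔS = 4.45 × [12.47 × ln(906/549) + 8.314 × ln(13.4/17.7)] = 17.5 J/K.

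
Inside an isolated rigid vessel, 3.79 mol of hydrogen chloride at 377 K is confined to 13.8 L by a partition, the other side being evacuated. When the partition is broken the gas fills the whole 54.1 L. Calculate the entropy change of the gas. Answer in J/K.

ΔS_gas = 43 J/K

No heat is exchanged and no work is done, so the ideal-gas temperature stays constant.
Entropy is a state function; using a reversible isothermal path, ΔS_gas = nR ln(V₂/V₁) = 3.79 × 8.314 × ln(54.1/13.8) = 43 J/K.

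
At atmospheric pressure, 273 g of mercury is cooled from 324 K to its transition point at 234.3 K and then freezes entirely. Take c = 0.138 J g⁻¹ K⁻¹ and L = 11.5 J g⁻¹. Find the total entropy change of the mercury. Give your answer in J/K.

ΔS = -25.6 J/K

Cooling step: ΔS₁ = m c ln(T_tr/T_i) = 273 × 0.138 × ln(234.3/324) = -12.21 J/K.
Phase change: ΔS₂ = −mL/T_tr = −273 × 11.5 / 234.3 = -13.4 J/K.
ΔS_total = (-12.21) + (-13.4) = -25.6 J/K.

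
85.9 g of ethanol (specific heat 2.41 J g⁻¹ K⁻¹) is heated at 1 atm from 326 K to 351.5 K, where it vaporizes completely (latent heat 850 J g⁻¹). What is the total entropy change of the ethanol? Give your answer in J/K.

Warming step: ΔS₁ = m c ln(T_tr/T_i) = 85.9 × 2.41 × ln(351.5/326) = 15.59 J/K.
Phase change: ΔS₂ = +mL/T_tr = 85.9 × 850 / 351.5 = 207.7 J/K.
ΔS_total = (15.59) + (207.7) = 223 J/K.

ΔS = 223 J/K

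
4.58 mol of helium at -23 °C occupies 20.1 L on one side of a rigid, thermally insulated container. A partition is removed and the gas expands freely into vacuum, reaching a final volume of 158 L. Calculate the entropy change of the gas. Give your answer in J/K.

No heat is exchanged and no work is done, so the ideal-gas temperature stays constant.
Entropy is a state function; using a reversible isothermal path, ΔS_gas = nR ln(V₂/V₁) = 4.58 × 8.314 × ln(158/20.1) = 78.5 J/K.

ΔS_gas = 78.5 J/K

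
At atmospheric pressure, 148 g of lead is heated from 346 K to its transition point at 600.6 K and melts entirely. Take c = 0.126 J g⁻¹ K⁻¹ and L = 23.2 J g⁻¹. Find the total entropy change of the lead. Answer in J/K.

ΔS = 16 J/K

Warming step: ΔS₁ = m c ln(T_tr/T_i) = 148 × 0.126 × ln(600.6/346) = 10.28 J/K.
Phase change: ΔS₂ = +mL/T_tr = 148 × 23.2 / 600.6 = 5.717 J/K.
ΔS_total = (10.28) + (5.717) = 16 J/K.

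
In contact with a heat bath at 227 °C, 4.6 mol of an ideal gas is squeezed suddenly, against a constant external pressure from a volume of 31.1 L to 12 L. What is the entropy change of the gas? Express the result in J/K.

Entropy is a state function, so ΔS_gas depends only on the end states.
For an isothermal ideal gas ΔS_gas = nR ln(V₂/V₁) = 4.6 × 8.314 × ln(12/31.1) = -36.4 J/K.

ΔS_gas = -36.4 J/K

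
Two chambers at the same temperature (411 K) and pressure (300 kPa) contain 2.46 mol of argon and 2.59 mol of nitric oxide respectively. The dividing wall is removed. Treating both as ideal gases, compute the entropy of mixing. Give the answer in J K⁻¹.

Mole fractions: x_A = 2.46/5.05 = 0.487, x_B = 0.513.
ΔS_mix = −R(n_A ln x_A + n_B ln x_B) = −8.314 × (2.46 ln 0.487 + 2.59 ln 0.513) = 29.1 J/K.

ΔS_mix = 29.1 J/K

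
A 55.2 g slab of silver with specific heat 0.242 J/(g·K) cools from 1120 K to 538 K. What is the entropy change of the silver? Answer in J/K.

ΔS = -9.79 J/K

ΔS = ∫dQ_rev/T = m c ln(T₂/T₁) = 55.2 × 0.242 × ln(538/1120) = -9.79 J/K.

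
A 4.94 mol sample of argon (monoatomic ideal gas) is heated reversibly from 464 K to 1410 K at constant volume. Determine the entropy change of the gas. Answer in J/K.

ΔS = 68.5 J/K

At constant volume, ΔS = nC_V ln(T₂/T₁) with C_V = 3R/2 = 12.47 J mol⁻¹ K⁻¹.
ΔS = 4.94 × 12.47 × ln(1410/464) = 68.5 J/K.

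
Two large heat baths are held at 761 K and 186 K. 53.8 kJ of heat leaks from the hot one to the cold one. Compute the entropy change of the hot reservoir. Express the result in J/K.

ΔS_hot = -70.7 J/K

The hot reservoir loses heat Q, so ΔS_hot = −Q/T_H = −53800/761 = -70.7 J/K.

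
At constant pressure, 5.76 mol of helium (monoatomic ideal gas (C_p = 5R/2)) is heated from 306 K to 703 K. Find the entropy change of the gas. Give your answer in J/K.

ΔS = 99.6 J/K

At constant pressure, ΔS = nC_p ln(T₂/T₁) with C_p = 5R/2 = 20.79 J mol⁻¹ K⁻¹.
ΔS = 5.76 × 20.79 × ln(703/306) = 99.6 J/K.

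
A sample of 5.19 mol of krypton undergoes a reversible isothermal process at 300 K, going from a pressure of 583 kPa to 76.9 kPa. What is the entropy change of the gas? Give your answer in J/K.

For an isothermal ideal gas ΔS_gas = nR ln(P₁/P₂) = 5.19 × 8.314 × ln(583/76.9) = 87.4 J/K.

ΔS_gas = 87.4 J/K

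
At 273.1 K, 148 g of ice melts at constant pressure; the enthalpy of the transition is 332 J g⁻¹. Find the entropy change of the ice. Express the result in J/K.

Heat absorbed by the substance: Q = mL = 148 × 332 = 49136 J.
At constant T, ΔS = Q_rev/T = 49136 / 273.1 = 180 J/K.

ΔS = 180 J/K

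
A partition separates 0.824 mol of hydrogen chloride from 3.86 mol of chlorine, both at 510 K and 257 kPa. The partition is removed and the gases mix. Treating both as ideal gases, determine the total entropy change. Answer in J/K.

ΔS_mix = 18.1 J/K

Mole fractions: x_A = 0.824/4.68 = 0.176, x_B = 0.824.
ΔS_mix = −R(n_A ln x_A + n_B ln x_B) = −8.314 × (0.824 ln 0.176 + 3.86 ln 0.824) = 18.1 J/K.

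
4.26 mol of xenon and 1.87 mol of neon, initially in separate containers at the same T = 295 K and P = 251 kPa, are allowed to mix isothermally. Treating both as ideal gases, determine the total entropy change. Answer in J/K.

Mole fractions: x_A = 4.26/6.13 = 0.695, x_B = 0.305.
ΔS_mix = −R(n_A ln x_A + n_B ln x_B) = −8.314 × (4.26 ln 0.695 + 1.87 ln 0.305) = 31.3 J/K.

ΔS_mix = 31.3 J/K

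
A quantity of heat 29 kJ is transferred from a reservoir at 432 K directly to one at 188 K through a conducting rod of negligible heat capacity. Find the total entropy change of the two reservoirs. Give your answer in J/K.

ΔS_total = 87.1 J/K

ΔS_hot = −Q/T_H = −29000/432 = -67.13 J/K and ΔS_cold = +Q/T_C = 29000/188 = 154.26 J/K.
ΔS_total = -67.13 + 154.26 = 87.1 J/K, positive as the second law requires.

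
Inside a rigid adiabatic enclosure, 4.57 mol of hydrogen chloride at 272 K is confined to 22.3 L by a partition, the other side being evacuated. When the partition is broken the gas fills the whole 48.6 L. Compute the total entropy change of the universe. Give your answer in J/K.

ΔS_universe = 29.6 J/K

No heat is exchanged and no work is done, so the ideal-gas temperature stays constant.
Entropy is a state function; using a reversible isothermal path, ΔS_gas = nR ln(V₂/V₁) = 4.57 × 8.314 × ln(48.6/22.3) = 29.6 J/K.
The insulated surroundings exchange no heat, so ΔS_surr = 0 and ΔS_universe = ΔS_gas.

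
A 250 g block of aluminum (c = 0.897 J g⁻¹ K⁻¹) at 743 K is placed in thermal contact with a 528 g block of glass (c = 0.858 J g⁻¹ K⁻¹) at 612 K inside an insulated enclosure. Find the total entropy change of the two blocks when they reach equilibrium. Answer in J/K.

ΔS_total = 2.88 J/K

Energy balance: T_f = (m₁c₁T₁ + m₂c₂T₂)/(m₁c₁ + m₂c₂) = 655.37 K.
ΔS₁ = m₁c₁ ln(T_f/T₁) = 224.25 × ln(655.37/743) = -28.14 J/K.
ΔS₂ = m₂c₂ ln(T_f/T₂) = 453.024 × ln(655.37/612) = 31.02 J/K.
ΔS_total = -28.14 + 31.02 = 2.88 J/K.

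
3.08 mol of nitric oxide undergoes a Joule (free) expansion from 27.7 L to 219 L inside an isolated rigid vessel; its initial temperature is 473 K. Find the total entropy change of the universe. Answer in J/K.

For an ideal gas in free expansion Q = 0 and W = 0, so T is unchanged.
Entropy is a state function; using a reversible isothermal path, ΔS_gas = nR ln(V₂/V₁) = 3.08 × 8.314 × ln(219/27.7) = 52.9 J/K.
The insulated surroundings exchange no heat, so ΔS_surr = 0 and ΔS_universe = ΔS_gas.

ΔS_universe = 52.9 J/K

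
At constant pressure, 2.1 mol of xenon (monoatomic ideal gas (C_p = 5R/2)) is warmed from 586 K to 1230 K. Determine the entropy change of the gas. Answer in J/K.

ΔS = 32.4 J/K

At constant pressure, ΔS = nC_p ln(T₂/T₁) with C_p = 5R/2 = 20.79 J mol⁻¹ K⁻¹.
ΔS = 2.1 × 20.79 × ln(1230/586) = 32.4 J/K.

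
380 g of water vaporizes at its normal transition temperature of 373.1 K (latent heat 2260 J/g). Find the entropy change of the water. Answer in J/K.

Heat absorbed by the substance: Q = mL = 380 × 2260 = 858800 J.
At constant T, ΔS = Q_rev/T = 858800 / 373.1 = 2300 J/K.

ΔS = 2300 J/K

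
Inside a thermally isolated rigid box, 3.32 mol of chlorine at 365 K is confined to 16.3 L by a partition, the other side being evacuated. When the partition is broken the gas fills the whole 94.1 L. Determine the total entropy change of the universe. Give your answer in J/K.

ΔS_universe = 48.4 J/K

No heat is exchanged and no work is done, so the ideal-gas temperature stays constant.
Entropy is a state function; using a reversible isothermal path, ΔS_gas = nR ln(V₂/V₁) = 3.32 × 8.314 × ln(94.1/16.3) = 48.4 J/K.
The insulated surroundings exchange no heat, so ΔS_surr = 0 and ΔS_universe = ΔS_gas.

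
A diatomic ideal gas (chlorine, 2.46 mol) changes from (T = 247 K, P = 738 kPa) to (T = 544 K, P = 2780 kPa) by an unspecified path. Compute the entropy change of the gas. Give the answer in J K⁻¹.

ΔS = nC_p ln(T₂/T₁) − nR ln(P₂/P₁), with C_p = 7R/2 = 29.1 J mol⁻¹ K⁻¹ for a diatomic ideal gas.
ΔS = 2.46 × [29.1 × ln(544/247) − 8.314 × ln(2780/738)] = 29.4 J/K.

ΔS = 29.4 J/K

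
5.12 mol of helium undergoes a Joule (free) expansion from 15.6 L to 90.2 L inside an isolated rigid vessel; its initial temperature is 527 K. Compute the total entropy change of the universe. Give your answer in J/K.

ΔS_universe = 74.7 J/K

No heat is exchanged and no work is done, so the ideal-gas temperature stays constant.
Entropy is a state function; using a reversible isothermal path, ΔS_gas = nR ln(V₂/V₁) = 5.12 × 8.314 × ln(90.2/15.6) = 74.7 J/K.
The insulated surroundings exchange no heat, so ΔS_surr = 0 and ΔS_universe = ΔS_gas.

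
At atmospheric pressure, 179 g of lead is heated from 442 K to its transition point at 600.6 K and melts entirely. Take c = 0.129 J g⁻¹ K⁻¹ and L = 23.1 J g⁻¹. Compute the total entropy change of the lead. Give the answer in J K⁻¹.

ΔS = 14 J/K

Warming step: ΔS₁ = m c ln(T_tr/T_i) = 179 × 0.129 × ln(600.6/442) = 7.08 J/K.
Phase change: ΔS₂ = +mL/T_tr = 179 × 23.1 / 600.6 = 6.885 J/K.
ΔS_total = (7.08) + (6.885) = 14 J/K.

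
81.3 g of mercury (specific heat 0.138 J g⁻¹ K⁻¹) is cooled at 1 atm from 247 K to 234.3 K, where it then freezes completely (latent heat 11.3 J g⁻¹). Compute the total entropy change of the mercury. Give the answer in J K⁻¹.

ΔS = -4.51 J/K

Cooling step: ΔS₁ = m c ln(T_tr/T_i) = 81.3 × 0.138 × ln(234.3/247) = -0.5922 J/K.
Phase change: ΔS₂ = −mL/T_tr = −81.3 × 11.3 / 234.3 = -3.921 J/K.
ΔS_total = (-0.5922) + (-3.921) = -4.51 J/K.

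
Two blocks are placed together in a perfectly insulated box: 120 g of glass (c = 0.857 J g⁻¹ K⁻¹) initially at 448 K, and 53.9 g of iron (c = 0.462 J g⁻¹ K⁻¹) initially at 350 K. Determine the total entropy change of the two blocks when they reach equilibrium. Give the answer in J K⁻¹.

Energy balance: T_f = (m₁c₁T₁ + m₂c₂T₂)/(m₁c₁ + m₂c₂) = 428.9 K.
ΔS₁ = m₁c₁ ln(T_f/T₁) = 102.84 × ln(428.9/448) = -4.482 J/K.
ΔS₂ = m₂c₂ ln(T_f/T₂) = 24.9018 × ln(428.9/350) = 5.062 J/K.
ΔS_total = -4.482 + 5.062 = 0.58 J/K.

ΔS_total = 0.58 J/K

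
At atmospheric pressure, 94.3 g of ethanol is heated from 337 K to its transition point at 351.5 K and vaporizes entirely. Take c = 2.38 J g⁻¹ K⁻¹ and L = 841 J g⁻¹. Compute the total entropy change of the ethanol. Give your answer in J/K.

ΔS = 235 J/K

Warming step: ΔS₁ = m c ln(T_tr/T_i) = 94.3 × 2.38 × ln(351.5/337) = 9.455 J/K.
Phase change: ΔS₂ = +mL/T_tr = 94.3 × 841 / 351.5 = 225.6 J/K.
ΔS_total = (9.455) + (225.6) = 235 J/K.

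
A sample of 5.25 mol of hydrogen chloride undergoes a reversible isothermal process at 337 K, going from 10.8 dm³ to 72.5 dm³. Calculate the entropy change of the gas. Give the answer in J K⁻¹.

ΔS_gas = 83.1 J/K

For an isothermal ideal gas ΔS_gas = nR ln(V₂/V₁) = 5.25 × 8.314 × ln(72.5/10.8) = 83.1 J/K.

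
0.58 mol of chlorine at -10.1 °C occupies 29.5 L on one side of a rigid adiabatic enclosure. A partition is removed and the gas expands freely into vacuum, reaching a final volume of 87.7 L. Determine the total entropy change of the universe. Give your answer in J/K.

ΔS_universe = 5.25 J/K

For an ideal gas in free expansion Q = 0 and W = 0, so T is unchanged.
Entropy is a state function; using a reversible isothermal path, ΔS_gas = nR ln(V₂/V₁) = 0.58 × 8.314 × ln(87.7/29.5) = 5.25 J/K.
The insulated surroundings exchange no heat, so ΔS_surr = 0 and ΔS_universe = ΔS_gas.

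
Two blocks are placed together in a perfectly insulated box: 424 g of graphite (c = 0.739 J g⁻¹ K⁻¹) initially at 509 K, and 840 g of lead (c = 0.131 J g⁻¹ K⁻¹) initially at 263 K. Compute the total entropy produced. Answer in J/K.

ΔS_total = 15.8 J/K

Energy balance: T_f = (m₁c₁T₁ + m₂c₂T₂)/(m₁c₁ + m₂c₂) = 445.06 K.
ΔS₁ = m₁c₁ ln(T_f/T₁) = 313.336 × ln(445.06/509) = -42.06 J/K.
ΔS₂ = m₂c₂ ln(T_f/T₂) = 110.04 × ln(445.06/263) = 57.89 J/K.
ΔS_total = -42.06 + 57.89 = 15.8 J/K.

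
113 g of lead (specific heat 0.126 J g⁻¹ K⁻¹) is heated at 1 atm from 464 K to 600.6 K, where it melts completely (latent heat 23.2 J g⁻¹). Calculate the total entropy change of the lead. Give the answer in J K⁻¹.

ΔS = 8.04 J/K

Warming step: ΔS₁ = m c ln(T_tr/T_i) = 113 × 0.126 × ln(600.6/464) = 3.674 J/K.
Phase change: ΔS₂ = +mL/T_tr = 113 × 23.2 / 600.6 = 4.365 J/K.
ΔS_total = (3.674) + (4.365) = 8.04 J/K.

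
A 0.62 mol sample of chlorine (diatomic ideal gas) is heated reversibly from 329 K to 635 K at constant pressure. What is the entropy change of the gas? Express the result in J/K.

At constant pressure, ΔS = nC_p ln(T₂/T₁) with C_p = 7R/2 = 29.1 J mol⁻¹ K⁻¹.
ΔS = 0.62 × 29.1 × ln(635/329) = 11.9 J/K.

ΔS = 11.9 J/K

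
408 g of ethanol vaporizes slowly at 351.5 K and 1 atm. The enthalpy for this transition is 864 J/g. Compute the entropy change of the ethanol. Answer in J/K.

Heat absorbed by the substance: Q = mL = 408 × 864 = 352512 J.
At constant T, ΔS = Q_rev/T = 352512 / 351.5 = 1000 J/K.

ΔS = 1000 J/K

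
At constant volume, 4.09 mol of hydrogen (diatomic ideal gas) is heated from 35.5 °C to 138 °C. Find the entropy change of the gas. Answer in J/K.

In kelvin: T₁ = 308.65 K, T₂ = 411.15 K. At constant volume, ΔS = nC_V ln(T₂/T₁) with C_V = 5R/2 = 20.79 J mol⁻¹ K⁻¹.
ΔS = 4.09 × 20.79 × ln(411.15/308.65) = 24.4 J/K.

ΔS = 24.4 J/K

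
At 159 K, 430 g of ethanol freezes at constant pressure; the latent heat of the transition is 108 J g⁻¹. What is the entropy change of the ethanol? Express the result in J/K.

ΔS = -292 J/K

Heat released by the substance: Q = −mL = −430 × 108 = −46440 J.
At constant T, ΔS = Q_rev/T = −46440 / 159 = -292 J/K.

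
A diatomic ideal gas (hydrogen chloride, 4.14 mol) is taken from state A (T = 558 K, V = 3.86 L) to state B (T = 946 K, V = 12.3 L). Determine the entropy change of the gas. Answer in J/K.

ΔS = 85.3 J/K

Entropy is a state function: ΔS = nC_V ln(T₂/T₁) + nR ln(V₂/V₁), with C_V = 5R/2 = 20.79 J mol⁻¹ K⁻¹ for a diatomic ideal gas.
ΔS = 4.14 × [20.79 × ln(946/558) + 8.314 × ln(12.3/3.86)] = 85.3 J/K.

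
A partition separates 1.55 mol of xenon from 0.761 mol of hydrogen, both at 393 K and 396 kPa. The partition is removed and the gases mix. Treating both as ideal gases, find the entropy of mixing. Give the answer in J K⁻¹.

ΔS_mix = 12.2 J/K

Mole fractions: x_A = 1.55/2.31 = 0.671, x_B = 0.329.
ΔS_mix = −R(n_A ln x_A + n_B ln x_B) = −8.314 × (1.55 ln 0.671 + 0.761 ln 0.329) = 12.2 J/K.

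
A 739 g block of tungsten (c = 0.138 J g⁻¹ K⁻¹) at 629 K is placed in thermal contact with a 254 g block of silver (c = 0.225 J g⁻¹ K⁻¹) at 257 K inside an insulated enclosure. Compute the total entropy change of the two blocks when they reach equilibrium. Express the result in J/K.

Energy balance: T_f = (m₁c₁T₁ + m₂c₂T₂)/(m₁c₁ + m₂c₂) = 495.4 K.
ΔS₁ = m₁c₁ ln(T_f/T₁) = 101.982 × ln(495.4/629) = -24.35 J/K.
ΔS₂ = m₂c₂ ln(T_f/T₂) = 57.15 × ln(495.4/257) = 37.51 J/K.
ΔS_total = -24.35 + 37.51 = 13.2 J/K.

ΔS_total = 13.2 J/K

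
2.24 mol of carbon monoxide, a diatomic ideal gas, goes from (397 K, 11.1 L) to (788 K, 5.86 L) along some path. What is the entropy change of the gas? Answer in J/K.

ΔS = 20 J/K

Entropy is a state function: ΔS = nC_V ln(T₂/T₁) + nR ln(V₂/V₁), with C_V = 5R/2 = 20.79 J mol⁻¹ K⁻¹ for a diatomic ideal gas.
ΔS = 2.24 × [20.79 × ln(788/397) + 8.314 × ln(5.86/11.1)] = 20 J/K.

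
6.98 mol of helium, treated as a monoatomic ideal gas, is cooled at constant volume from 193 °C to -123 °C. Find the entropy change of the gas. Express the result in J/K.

In kelvin: T₁ = 466.15 K, T₂ = 150.15 K. At constant volume, ΔS = nC_V ln(T₂/T₁) with C_V = 3R/2 = 12.47 J mol⁻¹ K⁻¹.
ΔS = 6.98 × 12.47 × ln(150.15/466.15) = -98.6 J/K.

ΔS = -98.6 J/K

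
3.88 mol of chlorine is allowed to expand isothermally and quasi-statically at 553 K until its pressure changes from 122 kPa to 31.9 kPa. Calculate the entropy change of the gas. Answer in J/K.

ΔS_gas = 43.3 J/K

For an isothermal ideal gas ΔS_gas = nR ln(P₁/P₂) = 3.88 × 8.314 × ln(122/31.9) = 43.3 J/K.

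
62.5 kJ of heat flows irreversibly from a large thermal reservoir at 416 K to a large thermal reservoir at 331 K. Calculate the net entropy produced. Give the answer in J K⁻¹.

ΔS_hot = −Q/T_H = −62500/416 = -150.2 J/K and ΔS_cold = +Q/T_C = 62500/331 = 188.8 J/K.
ΔS_total = -150.2 + 188.8 = 38.6 J/K, positive as the second law requires.

ΔS_total = 38.6 J/K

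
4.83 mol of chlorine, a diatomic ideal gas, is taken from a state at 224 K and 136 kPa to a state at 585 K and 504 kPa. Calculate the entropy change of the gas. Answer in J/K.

ΔS = nC_p ln(T₂/T₁) − nR ln(P₂/P₁), with C_p = 7R/2 = 29.1 J mol⁻¹ K⁻¹ for a diatomic ideal gas.
ΔS = 4.83 × [29.1 × ln(585/224) − 8.314 × ln(504/136)] = 82.3 J/K.

ΔS = 82.3 J/K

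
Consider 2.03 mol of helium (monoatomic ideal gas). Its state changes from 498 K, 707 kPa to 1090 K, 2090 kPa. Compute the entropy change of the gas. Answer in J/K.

ΔS = 14.8 J/K

ΔS = nC_p ln(T₂/T₁) − nR ln(P₂/P₁), with C_p = 5R/2 = 20.79 J mol⁻¹ K⁻¹ for a monoatomic ideal gas.
ΔS = 2.03 × [20.79 × ln(1090/498) − 8.314 × ln(2090/707)] = 14.8 J/K.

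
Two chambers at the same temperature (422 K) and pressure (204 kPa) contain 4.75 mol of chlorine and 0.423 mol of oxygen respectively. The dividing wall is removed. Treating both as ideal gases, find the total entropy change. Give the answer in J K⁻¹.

Mole fractions: x_A = 4.75/5.17 = 0.918, x_B = 0.0818.
ΔS_mix = −R(n_A ln x_A + n_B ln x_B) = −8.314 × (4.75 ln 0.918 + 0.423 ln 0.0818) = 12.2 J/K.

ΔS_mix = 12.2 J/K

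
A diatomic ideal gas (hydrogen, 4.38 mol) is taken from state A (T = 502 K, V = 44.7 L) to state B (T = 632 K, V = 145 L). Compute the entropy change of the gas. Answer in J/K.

Entropy is a state function: ΔS = nC_V ln(T₂/T₁) + nR ln(V₂/V₁), with C_V = 5R/2 = 20.79 J mol⁻¹ K⁻¹ for a diatomic ideal gas.
ΔS = 4.38 × [20.79 × ln(632/502) + 8.314 × ln(145/44.7)] = 63.8 J/K.

ΔS = 63.8 J/K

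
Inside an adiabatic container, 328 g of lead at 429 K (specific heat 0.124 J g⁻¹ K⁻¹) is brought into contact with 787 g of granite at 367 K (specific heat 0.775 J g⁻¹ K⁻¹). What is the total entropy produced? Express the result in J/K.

Energy balance: T_f = (m₁c₁T₁ + m₂c₂T₂)/(m₁c₁ + m₂c₂) = 370.88 K.
ΔS₁ = m₁c₁ ln(T_f/T₁) = 40.672 × ln(370.88/429) = -5.9214 J/K.
ΔS₂ = m₂c₂ ln(T_f/T₂) = 609.925 × ln(370.88/367) = 6.4077 J/K.
ΔS_total = -5.9214 + 6.4077 = 0.486 J/K.

ΔS_total = 0.486 J/K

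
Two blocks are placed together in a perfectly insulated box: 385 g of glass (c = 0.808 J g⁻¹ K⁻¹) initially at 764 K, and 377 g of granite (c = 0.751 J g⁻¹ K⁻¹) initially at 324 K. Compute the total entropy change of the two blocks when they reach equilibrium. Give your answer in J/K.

Energy balance: T_f = (m₁c₁T₁ + m₂c₂T₂)/(m₁c₁ + m₂c₂) = 554.35 K.
ΔS₁ = m₁c₁ ln(T_f/T₁) = 311.08 × ln(554.35/764) = -99.79 J/K.
ΔS₂ = m₂c₂ ln(T_f/T₂) = 283.127 × ln(554.35/324) = 152.1 J/K.
ΔS_total = -99.79 + 152.1 = 52.3 J/K.

ΔS_total = 52.3 J/K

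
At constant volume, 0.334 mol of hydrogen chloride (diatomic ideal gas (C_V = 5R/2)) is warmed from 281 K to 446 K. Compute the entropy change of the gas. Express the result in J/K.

At constant volume, ΔS = nC_V ln(T₂/T₁) with C_V = 5R/2 = 20.79 J mol⁻¹ K⁻¹.
ΔS = 0.334 × 20.79 × ln(446/281) = 3.21 J/K.

ΔS = 3.21 J/K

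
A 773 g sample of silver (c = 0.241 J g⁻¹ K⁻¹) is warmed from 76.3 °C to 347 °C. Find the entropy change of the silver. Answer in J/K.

In kelvin: T₁ = 349.45 K, T₂ = 620.15 K. ΔS = ∫dQ_rev/T = m c ln(T₂/T₁) = 773 × 0.241 × ln(620.15/349.45) = 107 J/K.

ΔS = 107 J/K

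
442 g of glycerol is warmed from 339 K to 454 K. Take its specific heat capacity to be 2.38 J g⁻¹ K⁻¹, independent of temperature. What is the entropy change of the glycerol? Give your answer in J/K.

ΔS = 307 J/K

ΔS = ∫dQ_rev/T = m c ln(T₂/T₁) = 442 × 2.38 × ln(454/339) = 307 J/K.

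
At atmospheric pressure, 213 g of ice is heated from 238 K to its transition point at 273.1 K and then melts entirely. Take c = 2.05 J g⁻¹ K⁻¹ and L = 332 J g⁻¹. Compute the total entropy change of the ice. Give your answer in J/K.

Warming step: ΔS₁ = m c ln(T_tr/T_i) = 213 × 2.05 × ln(273.1/238) = 60.07 J/K.
Phase change: ΔS₂ = +mL/T_tr = 213 × 332 / 273.1 = 258.9 J/K.
ΔS_total = (60.07) + (258.9) = 319 J/K.

ΔS = 319 J/K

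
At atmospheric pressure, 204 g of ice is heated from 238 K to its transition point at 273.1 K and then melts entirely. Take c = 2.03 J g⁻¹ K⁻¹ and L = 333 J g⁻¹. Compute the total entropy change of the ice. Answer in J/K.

Warming step: ΔS₁ = m c ln(T_tr/T_i) = 204 × 2.03 × ln(273.1/238) = 56.97 J/K.
Phase change: ΔS₂ = +mL/T_tr = 204 × 333 / 273.1 = 248.7 J/K.
ΔS_total = (56.97) + (248.7) = 306 J/K.

ΔS = 306 J/K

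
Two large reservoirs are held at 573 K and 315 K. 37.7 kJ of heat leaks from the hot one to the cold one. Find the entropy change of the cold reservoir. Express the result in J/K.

ΔS_cold = 120 J/K

The cold reservoir gains heat Q, so ΔS_cold = +Q/T_C = 37700/315 = 120 J/K.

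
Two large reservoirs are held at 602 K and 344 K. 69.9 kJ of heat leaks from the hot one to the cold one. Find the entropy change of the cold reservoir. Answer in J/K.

The cold reservoir gains heat Q, so ΔS_cold = +Q/T_C = 69900/344 = 203 J/K.

ΔS_cold = 203 J/K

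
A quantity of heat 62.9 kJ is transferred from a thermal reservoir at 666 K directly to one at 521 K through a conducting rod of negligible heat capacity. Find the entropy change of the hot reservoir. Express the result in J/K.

ΔS_hot = -94.4 J/K

The hot reservoir loses heat Q, so ΔS_hot = −Q/T_H = −62900/666 = -94.4 J/K.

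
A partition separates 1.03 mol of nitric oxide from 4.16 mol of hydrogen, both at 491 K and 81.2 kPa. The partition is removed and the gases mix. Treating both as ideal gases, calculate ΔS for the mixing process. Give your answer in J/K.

Mole fractions: x_A = 1.03/5.19 = 0.198, x_B = 0.802.
ΔS_mix = −R(n_A ln x_A + n_B ln x_B) = −8.314 × (1.03 ln 0.198 + 4.16 ln 0.802) = 21.5 J/K.

ΔS_mix = 21.5 J/K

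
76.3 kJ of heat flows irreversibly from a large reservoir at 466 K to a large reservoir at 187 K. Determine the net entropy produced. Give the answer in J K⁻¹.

ΔS_total = 244 J/K

ΔS_hot = −Q/T_H = −76300/466 = -163.7 J/K and ΔS_cold = +Q/T_C = 76300/187 = 408 J/K.
ΔS_total = -163.7 + 408 = 244 J/K, positive as the second law requires.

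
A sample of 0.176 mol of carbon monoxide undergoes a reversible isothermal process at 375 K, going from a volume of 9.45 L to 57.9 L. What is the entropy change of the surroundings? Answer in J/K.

For an isothermal ideal gas ΔS_gas = nR ln(V₂/V₁) = 0.176 × 8.314 × ln(57.9/9.45) = 2.65 J/K.
The process is reversible, so ΔS_surr = −ΔS_gas = -2.65 J/K and ΔS_universe = 0.

ΔS_surr = -2.65 J/K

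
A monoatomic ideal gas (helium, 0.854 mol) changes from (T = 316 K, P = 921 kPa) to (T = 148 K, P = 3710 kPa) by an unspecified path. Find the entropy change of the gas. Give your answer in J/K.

ΔS = -23.4 J/K

ΔS = nC_p ln(T₂/T₁) − nR ln(P₂/P₁), with C_p = 5R/2 = 20.79 J mol⁻¹ K⁻¹ for a monoatomic ideal gas.
ΔS = 0.854 × [20.79 × ln(148/316) − 8.314 × ln(3710/921)] = -23.4 J/K.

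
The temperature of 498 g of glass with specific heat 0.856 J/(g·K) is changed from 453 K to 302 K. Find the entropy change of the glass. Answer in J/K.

ΔS = ∫dQ_rev/T = m c ln(T₂/T₁) = 498 × 0.856 × ln(302/453) = -173 J/K.

ΔS = -173 J/K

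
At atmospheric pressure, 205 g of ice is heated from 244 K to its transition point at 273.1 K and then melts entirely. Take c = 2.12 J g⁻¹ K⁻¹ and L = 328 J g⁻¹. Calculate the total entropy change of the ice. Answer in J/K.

ΔS = 295 J/K

Warming step: ΔS₁ = m c ln(T_tr/T_i) = 205 × 2.12 × ln(273.1/244) = 48.97 J/K.
Phase change: ΔS₂ = +mL/T_tr = 205 × 328 / 273.1 = 246.2 J/K.
ΔS_total = (48.97) + (246.2) = 295 J/K.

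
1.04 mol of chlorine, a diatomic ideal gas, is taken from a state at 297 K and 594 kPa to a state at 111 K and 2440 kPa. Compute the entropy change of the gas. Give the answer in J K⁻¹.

ΔS = nC_p ln(T₂/T₁) − nR ln(P₂/P₁), with C_p = 7R/2 = 29.1 J mol⁻¹ K⁻¹ for a diatomic ideal gas.
ΔS = 1.04 × [29.1 × ln(111/297) − 8.314 × ln(2440/594)] = -42 J/K.

ΔS = -42 J/K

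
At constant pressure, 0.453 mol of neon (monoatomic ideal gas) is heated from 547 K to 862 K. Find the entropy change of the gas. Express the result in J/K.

At constant pressure, ΔS = nC_p ln(T₂/T₁) with C_p = 5R/2 = 20.79 J mol⁻¹ K⁻¹.
ΔS = 0.453 × 20.79 × ln(862/547) = 4.28 J/K.

ΔS = 4.28 J/K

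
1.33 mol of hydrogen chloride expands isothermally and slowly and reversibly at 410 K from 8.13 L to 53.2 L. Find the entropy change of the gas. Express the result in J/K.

For an isothermal ideal gas ΔS_gas = nR ln(V₂/V₁) = 1.33 × 8.314 × ln(53.2/8.13) = 20.8 J/K.

ΔS_gas = 20.8 J/K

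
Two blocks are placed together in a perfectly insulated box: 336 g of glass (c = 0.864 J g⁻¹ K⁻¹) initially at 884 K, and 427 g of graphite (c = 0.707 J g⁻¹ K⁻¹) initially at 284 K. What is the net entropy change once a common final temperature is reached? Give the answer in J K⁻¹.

ΔS_total = 91.3 J/K

Energy balance: T_f = (m₁c₁T₁ + m₂c₂T₂)/(m₁c₁ + m₂c₂) = 578.13 K.
ΔS₁ = m₁c₁ ln(T_f/T₁) = 290.304 × ln(578.13/884) = -123.3 J/K.
ΔS₂ = m₂c₂ ln(T_f/T₂) = 301.889 × ln(578.13/284) = 214.6 J/K.
ΔS_total = -123.3 + 214.6 = 91.3 J/K.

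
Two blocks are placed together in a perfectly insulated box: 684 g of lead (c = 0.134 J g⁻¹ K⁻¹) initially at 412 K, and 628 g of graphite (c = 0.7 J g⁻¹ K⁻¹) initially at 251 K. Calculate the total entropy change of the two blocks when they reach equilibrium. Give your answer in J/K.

ΔS_total = 10.3 J/K

Energy balance: T_f = (m₁c₁T₁ + m₂c₂T₂)/(m₁c₁ + m₂c₂) = 278.78 K.
ΔS₁ = m₁c₁ ln(T_f/T₁) = 91.656 × ln(278.78/412) = -35.8 J/K.
ΔS₂ = m₂c₂ ln(T_f/T₂) = 439.6 × ln(278.78/251) = 46.14 J/K.
ΔS_total = -35.8 + 46.14 = 10.3 J/K.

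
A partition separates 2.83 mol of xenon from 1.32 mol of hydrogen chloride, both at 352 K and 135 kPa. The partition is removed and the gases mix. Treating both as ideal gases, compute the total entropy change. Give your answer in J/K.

ΔS_mix = 21.6 J/K

Mole fractions: x_A = 2.83/4.15 = 0.682, x_B = 0.318.
ΔS_mix = −R(n_A ln x_A + n_B ln x_B) = −8.314 × (2.83 ln 0.682 + 1.32 ln 0.318) = 21.6 J/K.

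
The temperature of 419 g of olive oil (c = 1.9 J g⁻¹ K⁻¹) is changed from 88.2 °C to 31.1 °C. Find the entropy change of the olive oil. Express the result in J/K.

In kelvin: T₁ = 361.35 K, T₂ = 304.25 K. ΔS = ∫dQ_rev/T = m c ln(T₂/T₁) = 419 × 1.9 × ln(304.25/361.35) = -137 J/K.

ΔS = -137 J/K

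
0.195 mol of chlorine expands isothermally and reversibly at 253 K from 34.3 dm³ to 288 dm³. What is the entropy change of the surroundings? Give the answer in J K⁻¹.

ΔS_surr = -3.45 J/K

For an isothermal ideal gas ΔS_gas = nR ln(V₂/V₁) = 0.195 × 8.314 × ln(288/34.3) = 3.45 J/K.
The process is reversible, so ΔS_surr = −ΔS_gas = -3.45 J/K and ΔS_universe = 0.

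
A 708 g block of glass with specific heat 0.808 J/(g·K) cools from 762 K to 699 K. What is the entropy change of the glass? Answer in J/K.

ΔS = -49.4 J/K

ΔS = ∫dQ_rev/T = m c ln(T₂/T₁) = 708 × 0.808 × ln(699/762) = -49.4 J/K.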